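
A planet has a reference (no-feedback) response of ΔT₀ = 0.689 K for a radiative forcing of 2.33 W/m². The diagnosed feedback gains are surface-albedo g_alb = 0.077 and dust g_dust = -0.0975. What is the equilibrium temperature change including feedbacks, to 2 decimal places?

Total gain g = 0.077 − 0.0975 = -0.0205.
Amplification A = 1/(1 + 0.0205) = 0.9799.
ΔT = 0.689 × 0.9799 = 0.68 K.

0.68 K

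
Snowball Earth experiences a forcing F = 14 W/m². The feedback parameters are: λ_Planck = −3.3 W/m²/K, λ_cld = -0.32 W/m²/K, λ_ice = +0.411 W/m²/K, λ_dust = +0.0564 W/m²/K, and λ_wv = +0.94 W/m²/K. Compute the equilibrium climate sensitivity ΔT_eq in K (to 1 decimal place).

6.3 K

Net feedback parameter λ = (−3.3) + (-0.32) + (+0.411) + (+0.0564) + (+0.94) = -2.2126 W/m²/K.
ΔT = −F/λ = −14/(-2.2126) = 6.3 K.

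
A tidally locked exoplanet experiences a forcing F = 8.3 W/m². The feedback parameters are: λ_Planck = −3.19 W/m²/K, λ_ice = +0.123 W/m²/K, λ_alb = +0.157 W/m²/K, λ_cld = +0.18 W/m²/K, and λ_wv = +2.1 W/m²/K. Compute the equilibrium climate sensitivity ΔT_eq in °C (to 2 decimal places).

Net feedback parameter λ = (−3.19) + (+0.123) + (+0.157) + (+0.18) + (+2.1) = -0.63 W/m²/K.
ΔT = −F/λ = −8.3/(-0.63) = 13.17 °C.

13.17 °C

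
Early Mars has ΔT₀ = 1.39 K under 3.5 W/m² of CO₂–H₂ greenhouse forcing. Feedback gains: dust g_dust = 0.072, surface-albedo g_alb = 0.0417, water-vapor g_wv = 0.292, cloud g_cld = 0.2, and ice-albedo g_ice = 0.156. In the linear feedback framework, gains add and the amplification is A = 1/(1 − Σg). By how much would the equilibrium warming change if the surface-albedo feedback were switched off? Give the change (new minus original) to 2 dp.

Original: g = 0.7617, ΔT = 1.39/(1−0.7617) = 5.8330 K.
Without surface-albedo: g' = 0.72, ΔT' = 1.39/(1−0.72) = 4.9643 K.
Change = 4.9643 − 5.8330 = -0.87 K.

-0.87 K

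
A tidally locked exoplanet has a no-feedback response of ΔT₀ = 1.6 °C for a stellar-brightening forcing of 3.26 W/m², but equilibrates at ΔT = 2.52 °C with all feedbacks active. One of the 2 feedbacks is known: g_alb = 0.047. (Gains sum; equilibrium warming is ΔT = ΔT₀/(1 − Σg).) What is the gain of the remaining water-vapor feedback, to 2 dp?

0.32

Amplification A = ΔT/ΔT₀ = 2.52/1.6 = 1.575.
Total gain g = 1 − 1/A = 1 − 1/1.575 = 0.3651.
The known gain is 0.047.
g_wv = 0.3651 − 0.047 = 0.32.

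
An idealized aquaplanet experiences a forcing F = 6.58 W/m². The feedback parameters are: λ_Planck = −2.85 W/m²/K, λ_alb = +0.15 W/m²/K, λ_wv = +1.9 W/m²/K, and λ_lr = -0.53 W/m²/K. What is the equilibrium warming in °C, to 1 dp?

Net feedback parameter λ = (−2.85) + (+0.15) + (+1.9) + (-0.53) = -1.33 W/m²/K.
ΔT = −F/λ = −6.58/(-1.33) = 4.9 °C.

4.9 °C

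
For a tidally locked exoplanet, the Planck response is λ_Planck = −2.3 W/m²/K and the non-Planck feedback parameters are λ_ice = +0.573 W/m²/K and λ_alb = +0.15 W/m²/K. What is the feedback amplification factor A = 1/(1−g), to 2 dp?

1.46

Convert to gains: g_ice = 0.573/2.3 = 0.2491; g_alb = 0.15/2.3 = 0.06522.
Total gain g = 0.31432.
A = 1/(1 − 0.31432) = 1.46.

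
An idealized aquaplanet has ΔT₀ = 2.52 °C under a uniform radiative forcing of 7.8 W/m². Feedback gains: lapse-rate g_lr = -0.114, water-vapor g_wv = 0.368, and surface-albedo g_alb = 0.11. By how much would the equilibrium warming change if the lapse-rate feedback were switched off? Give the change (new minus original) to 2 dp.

0.87 °C

Original: g = 0.364, ΔT = 2.52/(1−0.364) = 3.9623 °C.
Without lapse-rate: g' = 0.478, ΔT' = 2.52/(1−0.478) = 4.8276 °C.
Change = 4.8276 − 3.9623 = 0.87 °C.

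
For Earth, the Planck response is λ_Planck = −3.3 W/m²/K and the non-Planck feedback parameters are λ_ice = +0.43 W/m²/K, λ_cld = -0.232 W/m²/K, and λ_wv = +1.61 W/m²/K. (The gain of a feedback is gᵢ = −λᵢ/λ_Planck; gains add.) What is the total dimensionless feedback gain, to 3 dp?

0.548

Convert to gains: g_ice = 0.43/3.3 = 0.1303; g_cld = -0.232/3.3 = -0.0703; g_wv = 1.61/3.3 = 0.4879.
Total gain g = 0.5479.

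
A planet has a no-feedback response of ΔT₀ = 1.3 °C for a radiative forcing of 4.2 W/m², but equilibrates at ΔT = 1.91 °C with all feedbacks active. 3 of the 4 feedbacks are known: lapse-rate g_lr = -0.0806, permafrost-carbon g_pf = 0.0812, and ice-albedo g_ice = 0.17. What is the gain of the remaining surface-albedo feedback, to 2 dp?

Amplification A = ΔT/ΔT₀ = 1.91/1.3 = 1.469.
Total gain g = 1 − 1/A = 1 − 1/1.469 = 0.3193.
Known gains sum to -0.0806 + 0.0812 + 0.17 = 0.1706.
g_alb = 0.3193 − 0.1706 = 0.15.

0.15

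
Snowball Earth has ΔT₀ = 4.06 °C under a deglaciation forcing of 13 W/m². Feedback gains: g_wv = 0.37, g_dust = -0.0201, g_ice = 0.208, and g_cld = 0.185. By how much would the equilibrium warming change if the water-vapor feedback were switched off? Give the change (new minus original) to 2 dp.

-9.32 °C

Original: g = 0.7429, ΔT = 4.06/(1−0.7429) = 15.7915 °C.
Without water-vapor: g' = 0.3729, ΔT' = 4.06/(1−0.3729) = 6.4742 °C.
Change = 6.4742 − 15.7915 = -9.32 °C.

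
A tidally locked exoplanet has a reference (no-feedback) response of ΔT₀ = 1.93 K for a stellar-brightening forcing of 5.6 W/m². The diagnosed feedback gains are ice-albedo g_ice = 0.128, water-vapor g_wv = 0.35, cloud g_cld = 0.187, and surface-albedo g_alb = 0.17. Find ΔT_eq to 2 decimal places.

Total gain g = 0.128 + 0.35 + 0.187 + 0.17 = 0.835.
Amplification A = 1/(1 − 0.835) = 6.061.
ΔT = 1.93 × 6.061 = 11.70 K.

11.70 K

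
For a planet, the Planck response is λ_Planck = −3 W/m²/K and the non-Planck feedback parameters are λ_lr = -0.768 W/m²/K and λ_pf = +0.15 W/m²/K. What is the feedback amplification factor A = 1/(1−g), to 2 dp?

0.83

Convert to gains: g_lr = -0.768/3 = -0.256; g_pf = 0.15/3 = 0.05.
Total gain g = -0.206.
A = 1/(1 + 0.206) = 0.83.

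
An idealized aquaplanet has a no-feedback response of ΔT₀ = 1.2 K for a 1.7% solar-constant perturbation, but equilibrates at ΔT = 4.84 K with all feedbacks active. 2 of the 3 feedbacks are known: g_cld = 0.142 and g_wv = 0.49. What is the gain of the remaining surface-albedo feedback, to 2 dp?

Amplification A = ΔT/ΔT₀ = 4.84/1.2 = 4.033.
Total gain g = 1 − 1/A = 1 − 1/4.033 = 0.752.
Known gains sum to 0.142 + 0.49 = 0.632.
g_alb = 0.752 − 0.632 = 0.12.

0.12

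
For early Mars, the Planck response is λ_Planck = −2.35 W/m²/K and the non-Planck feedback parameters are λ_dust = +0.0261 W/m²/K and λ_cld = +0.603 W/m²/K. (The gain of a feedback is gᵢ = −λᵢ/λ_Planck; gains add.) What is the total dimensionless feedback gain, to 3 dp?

Convert to gains: g_dust = 0.0261/2.35 = 0.01111; g_cld = 0.603/2.35 = 0.2566.
Total gain g = 0.26771.

0.268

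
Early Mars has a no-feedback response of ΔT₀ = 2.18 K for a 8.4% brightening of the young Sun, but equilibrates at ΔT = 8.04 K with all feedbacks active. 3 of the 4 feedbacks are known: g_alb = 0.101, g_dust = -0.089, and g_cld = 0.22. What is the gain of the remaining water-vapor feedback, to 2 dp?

0.50

Amplification A = ΔT/ΔT₀ = 8.04/2.18 = 3.688.
Total gain g = 1 − 1/A = 1 − 1/3.688 = 0.7289.
Known gains sum to 0.101 − 0.089 + 0.22 = 0.232.
g_wv = 0.7289 − 0.232 = 0.50.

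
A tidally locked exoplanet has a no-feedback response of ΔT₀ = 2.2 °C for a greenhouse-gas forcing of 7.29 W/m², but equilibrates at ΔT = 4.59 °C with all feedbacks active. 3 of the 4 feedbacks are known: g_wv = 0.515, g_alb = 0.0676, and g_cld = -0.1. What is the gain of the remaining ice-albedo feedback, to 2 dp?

Amplification A = ΔT/ΔT₀ = 4.59/2.2 = 2.086.
Total gain g = 1 − 1/A = 1 − 1/2.086 = 0.5206.
Known gains sum to 0.515 + 0.0676 − 0.1 = 0.4826.
g_ice = 0.5206 − 0.4826 = 0.04.

0.04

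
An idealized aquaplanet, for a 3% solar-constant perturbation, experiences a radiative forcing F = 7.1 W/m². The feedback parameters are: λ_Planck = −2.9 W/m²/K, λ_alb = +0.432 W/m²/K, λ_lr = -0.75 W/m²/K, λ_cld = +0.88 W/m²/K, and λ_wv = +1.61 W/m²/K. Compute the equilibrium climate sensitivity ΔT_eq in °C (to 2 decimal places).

Net feedback parameter λ = (−2.9) + (+0.432) + (-0.75) + (+0.88) + (+1.61) = -0.728 W/m²/K.
ΔT = −F/λ = −7.1/(-0.728) = 9.75 °C.

9.75 °C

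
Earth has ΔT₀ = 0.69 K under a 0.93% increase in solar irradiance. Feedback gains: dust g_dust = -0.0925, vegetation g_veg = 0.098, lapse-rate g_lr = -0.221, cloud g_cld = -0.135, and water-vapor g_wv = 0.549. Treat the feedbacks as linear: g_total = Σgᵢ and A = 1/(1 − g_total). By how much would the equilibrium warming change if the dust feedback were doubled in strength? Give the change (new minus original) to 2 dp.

-0.09 K

Original: g = 0.1985, ΔT = 0.69/(1−0.1985) = 0.8609 K.
With doubled dust: g' = 0.106, ΔT' = 0.69/(1−0.106) = 0.7718 K.
Change = 0.7718 − 0.8609 = -0.09 K.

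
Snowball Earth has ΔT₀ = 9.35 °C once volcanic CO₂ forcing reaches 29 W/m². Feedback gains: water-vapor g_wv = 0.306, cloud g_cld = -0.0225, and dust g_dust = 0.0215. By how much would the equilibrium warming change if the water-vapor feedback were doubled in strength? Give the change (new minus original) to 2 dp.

Original: g = 0.305, ΔT = 9.35/(1−0.305) = 13.4532 °C.
With doubled water-vapor: g' = 0.611, ΔT' = 9.35/(1−0.611) = 24.0360 °C.
Change = 24.0360 − 13.4532 = 10.58 °C.

10.58 °C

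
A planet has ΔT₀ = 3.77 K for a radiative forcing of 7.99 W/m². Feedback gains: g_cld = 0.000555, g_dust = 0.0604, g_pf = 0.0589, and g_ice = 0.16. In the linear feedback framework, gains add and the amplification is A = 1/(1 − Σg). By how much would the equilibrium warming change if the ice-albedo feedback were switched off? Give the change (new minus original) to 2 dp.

Original: g = 0.279855, ΔT = 3.77/(1−0.279855) = 5.2351 K.
Without ice-albedo: g' = 0.119855, ΔT' = 3.77/(1−0.119855) = 4.2834 K.
Change = 4.2834 − 5.2351 = -0.95 K.

-0.95 K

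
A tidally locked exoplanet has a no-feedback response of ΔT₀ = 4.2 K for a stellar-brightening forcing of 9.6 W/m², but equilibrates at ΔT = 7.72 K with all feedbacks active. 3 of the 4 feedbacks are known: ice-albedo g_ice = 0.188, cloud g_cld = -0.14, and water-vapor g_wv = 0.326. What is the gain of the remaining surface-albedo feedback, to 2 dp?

0.08

Amplification A = ΔT/ΔT₀ = 7.72/4.2 = 1.838.
Total gain g = 1 − 1/A = 1 − 1/1.838 = 0.4559.
Known gains sum to 0.188 − 0.14 + 0.326 = 0.374.
g_alb = 0.4559 − 0.374 = 0.08.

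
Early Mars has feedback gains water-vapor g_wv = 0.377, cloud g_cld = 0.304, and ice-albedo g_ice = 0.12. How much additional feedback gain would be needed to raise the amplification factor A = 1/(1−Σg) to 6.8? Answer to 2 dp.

0.05

Current total gain = 0.801.
Target gain for A = 6.8: g* = 1 − 1/6.8 = 0.8529.
Additional gain needed = 0.8529 − 0.801 = 0.05.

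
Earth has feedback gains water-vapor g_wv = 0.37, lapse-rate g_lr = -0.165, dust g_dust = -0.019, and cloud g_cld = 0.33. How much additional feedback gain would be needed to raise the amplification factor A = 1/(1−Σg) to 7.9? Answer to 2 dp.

Current total gain = 0.516.
Target gain for A = 7.9: g* = 1 − 1/7.9 = 0.8734.
Additional gain needed = 0.8734 − 0.516 = 0.36.

0.36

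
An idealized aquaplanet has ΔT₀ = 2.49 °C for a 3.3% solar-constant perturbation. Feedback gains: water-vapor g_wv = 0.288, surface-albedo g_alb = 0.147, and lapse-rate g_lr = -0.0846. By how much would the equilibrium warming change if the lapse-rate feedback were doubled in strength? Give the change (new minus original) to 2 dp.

Original: g = 0.3504, ΔT = 2.49/(1−0.3504) = 3.8331 °C.
With doubled lapse-rate: g' = 0.2658, ΔT' = 2.49/(1−0.2658) = 3.3914 °C.
Change = 3.3914 − 3.8331 = -0.44 °C.

-0.44 °C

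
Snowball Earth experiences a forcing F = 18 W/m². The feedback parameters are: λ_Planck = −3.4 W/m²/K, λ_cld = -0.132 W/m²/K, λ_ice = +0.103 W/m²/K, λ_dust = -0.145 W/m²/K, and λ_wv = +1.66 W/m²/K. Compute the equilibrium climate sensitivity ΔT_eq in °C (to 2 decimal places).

9.40 °C

Net feedback parameter λ = (−3.4) + (-0.132) + (+0.103) + (-0.145) + (+1.66) = -1.914 W/m²/K.
ΔT = −F/λ = −18/(-1.914) = 9.40 °C.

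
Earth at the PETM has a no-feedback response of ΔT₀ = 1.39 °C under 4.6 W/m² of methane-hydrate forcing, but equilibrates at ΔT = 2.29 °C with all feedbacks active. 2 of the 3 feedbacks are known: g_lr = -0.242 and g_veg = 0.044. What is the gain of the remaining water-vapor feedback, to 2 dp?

Amplification A = ΔT/ΔT₀ = 2.29/1.39 = 1.647.
Total gain g = 1 − 1/A = 1 − 1/1.647 = 0.3928.
Known gains sum to -0.242 + 0.044 = -0.198.
g_wv = 0.3928 + 0.198 = 0.59.

0.59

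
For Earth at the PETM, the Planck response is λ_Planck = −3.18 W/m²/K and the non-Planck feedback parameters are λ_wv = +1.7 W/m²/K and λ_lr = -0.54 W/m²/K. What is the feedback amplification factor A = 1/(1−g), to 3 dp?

Convert to gains: g_wv = 1.7/3.18 = 0.5346; g_lr = -0.54/3.18 = -0.1698.
Total gain g = 0.3648.
A = 1/(1 − 0.3648) = 1.574.

1.574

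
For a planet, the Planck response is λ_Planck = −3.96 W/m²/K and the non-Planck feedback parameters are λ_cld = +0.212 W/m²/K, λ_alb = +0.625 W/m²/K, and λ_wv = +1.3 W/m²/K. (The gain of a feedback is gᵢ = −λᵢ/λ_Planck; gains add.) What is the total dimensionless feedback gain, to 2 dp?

0.54

Convert to gains: g_cld = 0.212/3.96 = 0.05354; g_alb = 0.625/3.96 = 0.1578; g_wv = 1.3/3.96 = 0.3283.
Total gain g = 0.53964.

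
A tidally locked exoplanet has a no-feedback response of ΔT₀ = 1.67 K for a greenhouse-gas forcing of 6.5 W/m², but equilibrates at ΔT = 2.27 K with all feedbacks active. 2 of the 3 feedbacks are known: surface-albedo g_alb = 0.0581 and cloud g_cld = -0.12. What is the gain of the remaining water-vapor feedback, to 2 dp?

Amplification A = ΔT/ΔT₀ = 2.27/1.67 = 1.359.
Total gain g = 1 − 1/A = 1 − 1/1.359 = 0.2642.
Known gains sum to 0.0581 − 0.12 = -0.0619.
g_wv = 0.2642 + 0.0619 = 0.33.

0.33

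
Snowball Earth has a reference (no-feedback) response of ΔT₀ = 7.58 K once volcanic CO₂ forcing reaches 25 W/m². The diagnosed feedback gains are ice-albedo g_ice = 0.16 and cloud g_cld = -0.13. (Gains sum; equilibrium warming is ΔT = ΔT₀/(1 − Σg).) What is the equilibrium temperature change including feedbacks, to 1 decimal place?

Total gain g = 0.16 − 0.13 = 0.03.
Amplification A = 1/(1 − 0.03) = 1.031.
ΔT = 7.58 × 1.031 = 7.8 K.

7.8 K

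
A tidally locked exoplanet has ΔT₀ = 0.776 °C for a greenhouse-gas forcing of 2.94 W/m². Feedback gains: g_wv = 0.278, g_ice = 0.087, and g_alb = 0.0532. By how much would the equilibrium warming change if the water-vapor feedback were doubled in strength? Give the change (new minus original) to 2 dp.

Original: g = 0.4182, ΔT = 0.776/(1−0.4182) = 1.3338 °C.
With doubled water-vapor: g' = 0.6962, ΔT' = 0.776/(1−0.6962) = 2.5543 °C.
Change = 2.5543 − 1.3338 = 1.22 °C.

1.22 °C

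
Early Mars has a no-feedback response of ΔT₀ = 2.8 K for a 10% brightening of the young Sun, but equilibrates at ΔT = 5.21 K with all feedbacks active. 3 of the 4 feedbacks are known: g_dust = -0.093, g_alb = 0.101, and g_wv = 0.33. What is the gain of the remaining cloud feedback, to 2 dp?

0.12

Amplification A = ΔT/ΔT₀ = 5.21/2.8 = 1.861.
Total gain g = 1 − 1/A = 1 − 1/1.861 = 0.4627.
Known gains sum to -0.093 + 0.101 + 0.33 = 0.338.
g_cld = 0.4627 − 0.338 = 0.12.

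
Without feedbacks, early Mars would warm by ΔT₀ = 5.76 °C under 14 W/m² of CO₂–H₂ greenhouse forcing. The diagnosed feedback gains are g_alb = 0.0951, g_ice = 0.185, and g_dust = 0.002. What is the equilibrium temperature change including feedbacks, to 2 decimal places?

8.02 °C

Total gain g = 0.0951 + 0.185 + 0.002 = 0.2821.
Amplification A = 1/(1 − 0.2821) = 1.393.
ΔT = 5.76 × 1.393 = 8.02 °C.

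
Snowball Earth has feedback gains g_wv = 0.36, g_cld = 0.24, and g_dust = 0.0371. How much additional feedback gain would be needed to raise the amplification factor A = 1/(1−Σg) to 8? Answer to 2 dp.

0.24

Current total gain = 0.6371.
Target gain for A = 8: g* = 1 − 1/8 = 0.875.
Additional gain needed = 0.875 − 0.6371 = 0.24.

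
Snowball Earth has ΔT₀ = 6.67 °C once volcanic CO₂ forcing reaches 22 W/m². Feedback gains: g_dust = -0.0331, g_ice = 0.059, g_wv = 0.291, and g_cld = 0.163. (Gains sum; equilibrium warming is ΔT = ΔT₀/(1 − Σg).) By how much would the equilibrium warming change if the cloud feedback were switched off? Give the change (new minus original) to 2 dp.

-3.06 °C

Original: g = 0.4799, ΔT = 6.67/(1−0.4799) = 12.8245 °C.
Without cloud: g' = 0.3169, ΔT' = 6.67/(1−0.3169) = 9.7643 °C.
Change = 9.7643 − 12.8245 = -3.06 °C.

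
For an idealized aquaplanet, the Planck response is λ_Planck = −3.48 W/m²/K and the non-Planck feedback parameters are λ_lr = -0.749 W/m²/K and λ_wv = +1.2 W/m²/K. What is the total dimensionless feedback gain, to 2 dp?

0.13

Convert to gains: g_lr = -0.749/3.48 = -0.2152; g_wv = 1.2/3.48 = 0.3448.
Total gain g = 0.1296.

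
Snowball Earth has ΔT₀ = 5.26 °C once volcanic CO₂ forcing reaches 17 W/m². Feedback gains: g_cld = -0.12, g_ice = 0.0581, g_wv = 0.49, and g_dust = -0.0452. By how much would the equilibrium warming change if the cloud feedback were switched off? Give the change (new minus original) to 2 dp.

2.06 °C

Original: g = 0.3829, ΔT = 5.26/(1−0.3829) = 8.5237 °C.
Without cloud: g' = 0.5029, ΔT' = 5.26/(1−0.5029) = 10.5814 °C.
Change = 10.5814 − 8.5237 = 2.06 °C.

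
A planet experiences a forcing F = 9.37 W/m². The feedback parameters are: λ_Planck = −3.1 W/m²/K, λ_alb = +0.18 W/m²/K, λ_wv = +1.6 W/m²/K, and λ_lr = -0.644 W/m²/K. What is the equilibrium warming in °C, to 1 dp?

Net feedback parameter λ = (−3.1) + (+0.18) + (+1.6) + (-0.644) = -1.964 W/m²/K.
ΔT = −F/λ = −9.37/(-1.964) = 4.8 °C.

4.8 °C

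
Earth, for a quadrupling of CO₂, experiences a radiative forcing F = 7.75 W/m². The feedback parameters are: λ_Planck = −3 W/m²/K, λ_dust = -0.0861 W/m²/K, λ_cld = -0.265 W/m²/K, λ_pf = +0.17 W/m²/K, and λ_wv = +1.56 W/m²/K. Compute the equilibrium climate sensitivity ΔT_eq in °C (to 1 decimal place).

Net feedback parameter λ = (−3) + (-0.0861) + (-0.265) + (+0.17) + (+1.56) = -1.6211 W/m²/K.
ΔT = −F/λ = −7.75/(-1.6211) = 4.8 °C.

4.8 °C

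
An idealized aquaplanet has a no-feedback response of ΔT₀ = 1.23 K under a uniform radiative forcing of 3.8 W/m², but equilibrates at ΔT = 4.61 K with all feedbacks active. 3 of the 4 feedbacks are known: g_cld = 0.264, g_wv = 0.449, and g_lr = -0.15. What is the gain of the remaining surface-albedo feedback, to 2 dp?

Amplification A = ΔT/ΔT₀ = 4.61/1.23 = 3.748.
Total gain g = 1 − 1/A = 1 − 1/3.748 = 0.7332.
Known gains sum to 0.264 + 0.449 − 0.15 = 0.563.
g_alb = 0.7332 − 0.563 = 0.17.

0.17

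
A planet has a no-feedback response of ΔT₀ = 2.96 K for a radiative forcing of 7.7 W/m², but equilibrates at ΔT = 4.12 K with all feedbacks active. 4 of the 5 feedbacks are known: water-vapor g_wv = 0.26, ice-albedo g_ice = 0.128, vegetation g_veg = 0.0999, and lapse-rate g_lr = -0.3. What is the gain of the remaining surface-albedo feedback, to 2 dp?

Amplification A = ΔT/ΔT₀ = 4.12/2.96 = 1.392.
Total gain g = 1 − 1/A = 1 − 1/1.392 = 0.2816.
Known gains sum to 0.26 + 0.128 + 0.0999 − 0.3 = 0.1879.
g_alb = 0.2816 − 0.1879 = 0.09.

0.09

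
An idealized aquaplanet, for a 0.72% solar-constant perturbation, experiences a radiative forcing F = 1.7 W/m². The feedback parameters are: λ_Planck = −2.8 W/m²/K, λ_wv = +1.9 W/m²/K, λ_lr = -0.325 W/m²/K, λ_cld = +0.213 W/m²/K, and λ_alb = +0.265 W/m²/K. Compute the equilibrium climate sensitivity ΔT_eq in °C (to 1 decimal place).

Net feedback parameter λ = (−2.8) + (+1.9) + (-0.325) + (+0.213) + (+0.265) = -0.747 W/m²/K.
ΔT = −F/λ = −1.7/(-0.747) = 2.3 °C.

2.3 °C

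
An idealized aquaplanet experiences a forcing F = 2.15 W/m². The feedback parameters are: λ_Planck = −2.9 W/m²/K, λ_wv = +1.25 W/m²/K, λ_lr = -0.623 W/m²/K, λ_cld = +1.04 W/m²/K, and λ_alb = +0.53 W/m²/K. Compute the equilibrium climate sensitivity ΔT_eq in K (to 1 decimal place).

3.1 K

Net feedback parameter λ = (−2.9) + (+1.25) + (-0.623) + (+1.04) + (+0.53) = -0.703 W/m²/K.
ΔT = −F/λ = −2.15/(-0.703) = 3.1 K.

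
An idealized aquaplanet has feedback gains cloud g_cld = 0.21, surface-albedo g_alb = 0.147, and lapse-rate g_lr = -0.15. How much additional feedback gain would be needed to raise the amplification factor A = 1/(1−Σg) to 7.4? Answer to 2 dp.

Current total gain = 0.207.
Target gain for A = 7.4: g* = 1 − 1/7.4 = 0.8649.
Additional gain needed = 0.8649 − 0.207 = 0.66.

0.66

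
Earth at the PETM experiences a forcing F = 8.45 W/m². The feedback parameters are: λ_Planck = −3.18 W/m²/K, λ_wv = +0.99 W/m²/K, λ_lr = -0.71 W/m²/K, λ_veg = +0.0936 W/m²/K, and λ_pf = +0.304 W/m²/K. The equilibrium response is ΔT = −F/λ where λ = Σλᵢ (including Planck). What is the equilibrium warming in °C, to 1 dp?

3.4 °C

Net feedback parameter λ = (−3.18) + (+0.99) + (-0.71) + (+0.0936) + (+0.304) = -2.5024 W/m²/K.
ΔT = −F/λ = −8.45/(-2.5024) = 3.4 °C.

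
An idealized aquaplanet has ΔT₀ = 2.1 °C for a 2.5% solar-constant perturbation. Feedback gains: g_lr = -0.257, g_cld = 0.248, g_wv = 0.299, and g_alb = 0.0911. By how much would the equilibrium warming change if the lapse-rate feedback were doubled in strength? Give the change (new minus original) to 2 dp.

Original: g = 0.3811, ΔT = 2.1/(1−0.3811) = 3.3931 °C.
With doubled lapse-rate: g' = 0.1241, ΔT' = 2.1/(1−0.1241) = 2.3975 °C.
Change = 2.3975 − 3.3931 = -1.00 °C.

-1.00 °C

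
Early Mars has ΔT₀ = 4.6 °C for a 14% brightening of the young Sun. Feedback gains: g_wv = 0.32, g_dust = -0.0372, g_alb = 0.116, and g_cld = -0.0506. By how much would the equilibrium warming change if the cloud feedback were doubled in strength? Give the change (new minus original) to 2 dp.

-0.51 °C

Original: g = 0.3482, ΔT = 4.6/(1−0.3482) = 7.0574 °C.
With doubled cloud: g' = 0.2976, ΔT' = 4.6/(1−0.2976) = 6.5490 °C.
Change = 6.5490 − 7.0574 = -0.51 °C.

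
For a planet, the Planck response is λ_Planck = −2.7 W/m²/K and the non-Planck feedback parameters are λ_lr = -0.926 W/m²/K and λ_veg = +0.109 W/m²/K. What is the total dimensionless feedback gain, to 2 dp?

-0.30

Convert to gains: g_lr = -0.926/2.7 = -0.343; g_veg = 0.109/2.7 = 0.04037.
Total gain g = -0.30263.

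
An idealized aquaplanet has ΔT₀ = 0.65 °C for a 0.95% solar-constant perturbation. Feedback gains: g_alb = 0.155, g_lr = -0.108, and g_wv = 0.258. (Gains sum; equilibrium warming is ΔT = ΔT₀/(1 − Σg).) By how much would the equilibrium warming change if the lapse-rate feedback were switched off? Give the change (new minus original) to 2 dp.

Original: g = 0.305, ΔT = 0.65/(1−0.305) = 0.9353 °C.
Without lapse-rate: g' = 0.413, ΔT' = 0.65/(1−0.413) = 1.1073 °C.
Change = 1.1073 − 0.9353 = 0.17 °C.

0.17 °C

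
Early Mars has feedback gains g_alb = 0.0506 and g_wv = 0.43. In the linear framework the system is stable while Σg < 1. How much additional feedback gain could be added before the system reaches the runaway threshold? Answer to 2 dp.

Current total gain = 0.0506 + 0.43 = 0.4806.
Margin to runaway = 1 − 0.4806 = 0.52.

0.52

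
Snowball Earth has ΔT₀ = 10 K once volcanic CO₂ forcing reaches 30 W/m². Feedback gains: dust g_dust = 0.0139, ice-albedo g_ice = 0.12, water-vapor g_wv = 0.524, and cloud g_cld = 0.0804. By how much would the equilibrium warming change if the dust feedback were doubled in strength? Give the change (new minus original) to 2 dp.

Original: g = 0.7383, ΔT = 10/(1−0.7383) = 38.2117 K.
With doubled dust: g' = 0.7522, ΔT' = 10/(1−0.7522) = 40.3551 K.
Change = 40.3551 − 38.2117 = 2.14 K.

2.14 K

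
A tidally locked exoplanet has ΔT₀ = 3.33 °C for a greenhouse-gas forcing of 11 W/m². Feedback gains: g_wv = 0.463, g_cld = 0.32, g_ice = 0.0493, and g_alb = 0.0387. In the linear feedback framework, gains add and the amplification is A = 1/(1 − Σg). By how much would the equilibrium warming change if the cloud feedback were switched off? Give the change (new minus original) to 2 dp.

-18.40 °C

Original: g = 0.871, ΔT = 3.33/(1−0.871) = 25.8140 °C.
Without cloud: g' = 0.551, ΔT' = 3.33/(1−0.551) = 7.4165 °C.
Change = 7.4165 − 25.8140 = -18.40 °C.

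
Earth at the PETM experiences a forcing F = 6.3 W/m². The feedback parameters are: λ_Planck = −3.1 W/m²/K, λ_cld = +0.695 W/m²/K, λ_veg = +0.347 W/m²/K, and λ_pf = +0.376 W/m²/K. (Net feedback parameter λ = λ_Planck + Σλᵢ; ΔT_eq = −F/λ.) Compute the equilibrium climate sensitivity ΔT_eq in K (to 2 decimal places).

Net feedback parameter λ = (−3.1) + (+0.695) + (+0.347) + (+0.376) = -1.682 W/m²/K.
ΔT = −F/λ = −6.3/(-1.682) = 3.75 K.

3.75 K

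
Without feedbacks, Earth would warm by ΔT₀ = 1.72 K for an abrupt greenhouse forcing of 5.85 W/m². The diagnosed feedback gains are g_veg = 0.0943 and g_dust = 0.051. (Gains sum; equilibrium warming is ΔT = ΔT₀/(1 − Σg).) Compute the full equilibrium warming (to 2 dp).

2.01 K

Total gain g = 0.0943 + 0.051 = 0.1453.
Amplification A = 1/(1 − 0.1453) = 1.17.
ΔT = 1.72 × 1.17 = 2.01 K.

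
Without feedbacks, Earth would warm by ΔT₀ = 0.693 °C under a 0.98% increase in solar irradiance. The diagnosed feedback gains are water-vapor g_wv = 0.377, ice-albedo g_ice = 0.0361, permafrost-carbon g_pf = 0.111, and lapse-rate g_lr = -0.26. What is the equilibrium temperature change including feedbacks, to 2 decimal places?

0.94 °C

Total gain g = 0.377 + 0.0361 + 0.111 − 0.26 = 0.2641.
Amplification A = 1/(1 − 0.2641) = 1.359.
ΔT = 0.693 × 1.359 = 0.94 °C.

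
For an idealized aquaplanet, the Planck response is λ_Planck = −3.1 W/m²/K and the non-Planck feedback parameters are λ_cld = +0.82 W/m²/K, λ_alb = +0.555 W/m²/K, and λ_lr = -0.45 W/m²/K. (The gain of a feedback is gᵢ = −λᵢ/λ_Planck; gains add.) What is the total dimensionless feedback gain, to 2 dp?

0.30

Convert to gains: g_cld = 0.82/3.1 = 0.2645; g_alb = 0.555/3.1 = 0.179; g_lr = -0.45/3.1 = -0.1452.
Total gain g = 0.2983.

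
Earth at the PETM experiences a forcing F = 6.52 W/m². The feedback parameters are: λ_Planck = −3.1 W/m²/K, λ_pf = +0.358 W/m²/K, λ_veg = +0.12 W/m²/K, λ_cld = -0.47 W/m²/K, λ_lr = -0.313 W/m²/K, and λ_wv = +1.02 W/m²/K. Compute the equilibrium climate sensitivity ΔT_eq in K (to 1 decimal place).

Net feedback parameter λ = (−3.1) + (+0.358) + (+0.12) + (-0.47) + (-0.313) + (+1.02) = -2.385 W/m²/K.
ΔT = −F/λ = −6.52/(-2.385) = 2.7 K.

2.7 K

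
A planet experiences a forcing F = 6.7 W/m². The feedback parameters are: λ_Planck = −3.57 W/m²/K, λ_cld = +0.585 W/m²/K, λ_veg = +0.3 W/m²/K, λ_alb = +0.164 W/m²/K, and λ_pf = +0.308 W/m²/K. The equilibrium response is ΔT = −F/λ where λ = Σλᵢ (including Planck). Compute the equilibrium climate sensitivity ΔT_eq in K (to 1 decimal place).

3.0 K

Net feedback parameter λ = (−3.57) + (+0.585) + (+0.3) + (+0.164) + (+0.308) = -2.213 W/m²/K.
ΔT = −F/λ = −6.7/(-2.213) = 3.0 K.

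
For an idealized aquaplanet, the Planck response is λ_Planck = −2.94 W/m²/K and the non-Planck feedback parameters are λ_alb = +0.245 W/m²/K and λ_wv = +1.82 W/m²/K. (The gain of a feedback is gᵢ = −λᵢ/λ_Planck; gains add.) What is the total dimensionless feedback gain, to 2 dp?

0.70

Convert to gains: g_alb = 0.245/2.94 = 0.08333; g_wv = 1.82/2.94 = 0.619.
Total gain g = 0.70233.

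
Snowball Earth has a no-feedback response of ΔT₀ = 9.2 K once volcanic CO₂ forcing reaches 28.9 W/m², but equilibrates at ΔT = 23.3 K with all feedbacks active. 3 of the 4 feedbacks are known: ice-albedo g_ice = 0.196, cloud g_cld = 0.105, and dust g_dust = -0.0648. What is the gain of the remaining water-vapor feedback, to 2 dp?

Amplification A = ΔT/ΔT₀ = 23.3/9.2 = 2.533.
Total gain g = 1 − 1/A = 1 − 1/2.533 = 0.6052.
Known gains sum to 0.196 + 0.105 − 0.0648 = 0.2362.
g_wv = 0.6052 − 0.2362 = 0.37.

0.37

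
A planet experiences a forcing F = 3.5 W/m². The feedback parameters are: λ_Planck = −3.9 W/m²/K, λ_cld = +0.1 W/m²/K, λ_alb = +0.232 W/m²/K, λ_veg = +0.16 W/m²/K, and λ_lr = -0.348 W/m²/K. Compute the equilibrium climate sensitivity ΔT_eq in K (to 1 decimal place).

0.9 K

Net feedback parameter λ = (−3.9) + (+0.1) + (+0.232) + (+0.16) + (-0.348) = -3.756 W/m²/K.
ΔT = −F/λ = −3.5/(-3.756) = 0.9 K.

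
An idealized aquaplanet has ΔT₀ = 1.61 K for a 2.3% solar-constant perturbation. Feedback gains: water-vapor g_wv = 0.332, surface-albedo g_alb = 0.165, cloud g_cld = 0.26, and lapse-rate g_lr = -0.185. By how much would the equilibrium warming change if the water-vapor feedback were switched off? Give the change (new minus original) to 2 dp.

-1.64 K

Original: g = 0.572, ΔT = 1.61/(1−0.572) = 3.7617 K.
Without water-vapor: g' = 0.24, ΔT' = 1.61/(1−0.24) = 2.1184 K.
Change = 2.1184 − 3.7617 = -1.64 K.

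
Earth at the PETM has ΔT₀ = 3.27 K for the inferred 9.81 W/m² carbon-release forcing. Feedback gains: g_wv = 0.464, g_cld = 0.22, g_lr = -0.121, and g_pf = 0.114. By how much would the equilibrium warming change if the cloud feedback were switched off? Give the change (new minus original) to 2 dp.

Original: g = 0.677, ΔT = 3.27/(1−0.677) = 10.1238 K.
Without cloud: g' = 0.457, ΔT' = 3.27/(1−0.457) = 6.0221 K.
Change = 6.0221 − 10.1238 = -4.10 K.

-4.10 K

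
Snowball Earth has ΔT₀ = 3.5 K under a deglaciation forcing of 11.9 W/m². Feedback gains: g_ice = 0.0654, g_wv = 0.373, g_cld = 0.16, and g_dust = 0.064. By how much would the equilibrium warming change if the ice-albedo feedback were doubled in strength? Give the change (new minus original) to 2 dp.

Original: g = 0.6624, ΔT = 3.5/(1−0.6624) = 10.3673 K.
With doubled ice-albedo: g' = 0.7278, ΔT' = 3.5/(1−0.7278) = 12.8582 K.
Change = 12.8582 − 10.3673 = 2.49 K.

2.49 K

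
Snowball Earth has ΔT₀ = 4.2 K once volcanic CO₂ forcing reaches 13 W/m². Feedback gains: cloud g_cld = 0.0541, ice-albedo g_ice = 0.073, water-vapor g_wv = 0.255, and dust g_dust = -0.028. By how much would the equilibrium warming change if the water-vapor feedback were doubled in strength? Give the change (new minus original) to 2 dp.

4.24 K

Original: g = 0.3541, ΔT = 4.2/(1−0.3541) = 6.5026 K.
With doubled water-vapor: g' = 0.6091, ΔT' = 4.2/(1−0.6091) = 10.7444 K.
Change = 10.7444 − 6.5026 = 4.24 K.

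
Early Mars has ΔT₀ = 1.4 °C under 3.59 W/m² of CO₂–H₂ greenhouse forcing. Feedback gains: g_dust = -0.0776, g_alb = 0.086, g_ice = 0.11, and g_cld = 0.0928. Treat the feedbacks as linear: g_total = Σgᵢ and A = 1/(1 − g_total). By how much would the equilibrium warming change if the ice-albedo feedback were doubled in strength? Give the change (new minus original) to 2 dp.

Original: g = 0.2112, ΔT = 1.4/(1−0.2112) = 1.7748 °C.
With doubled ice-albedo: g' = 0.3212, ΔT' = 1.4/(1−0.3212) = 2.0625 °C.
Change = 2.0625 − 1.7748 = 0.29 °C.

0.29 °C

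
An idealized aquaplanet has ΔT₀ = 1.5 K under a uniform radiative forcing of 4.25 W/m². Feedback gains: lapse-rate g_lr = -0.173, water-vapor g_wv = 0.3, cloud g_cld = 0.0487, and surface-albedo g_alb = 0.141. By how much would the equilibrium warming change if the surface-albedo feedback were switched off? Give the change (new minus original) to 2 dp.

-0.38 K

Original: g = 0.3167, ΔT = 1.5/(1−0.3167) = 2.1952 K.
Without surface-albedo: g' = 0.1757, ΔT' = 1.5/(1−0.1757) = 1.8197 K.
Change = 1.8197 − 2.1952 = -0.38 K.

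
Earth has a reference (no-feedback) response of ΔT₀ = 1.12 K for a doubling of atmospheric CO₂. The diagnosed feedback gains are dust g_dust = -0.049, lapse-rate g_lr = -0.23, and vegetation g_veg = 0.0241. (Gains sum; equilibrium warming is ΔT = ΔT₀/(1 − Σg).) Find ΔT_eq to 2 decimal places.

0.89 K

Total gain g = -0.049 − 0.23 + 0.0241 = -0.2549.
Amplification A = 1/(1 + 0.2549) = 0.7969.
ΔT = 1.12 × 0.7969 = 0.89 K.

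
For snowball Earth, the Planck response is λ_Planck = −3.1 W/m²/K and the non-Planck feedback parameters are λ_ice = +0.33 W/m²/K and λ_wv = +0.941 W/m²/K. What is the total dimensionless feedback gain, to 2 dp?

Convert to gains: g_ice = 0.33/3.1 = 0.1065; g_wv = 0.941/3.1 = 0.3035.
Total gain g = 0.41.

0.41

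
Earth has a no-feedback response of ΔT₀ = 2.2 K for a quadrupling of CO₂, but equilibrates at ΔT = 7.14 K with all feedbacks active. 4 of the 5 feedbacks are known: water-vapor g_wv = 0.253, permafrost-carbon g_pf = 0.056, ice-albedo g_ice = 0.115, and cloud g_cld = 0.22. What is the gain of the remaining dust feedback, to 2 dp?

0.05

Amplification A = ΔT/ΔT₀ = 7.14/2.2 = 3.245.
Total gain g = 1 − 1/A = 1 − 1/3.245 = 0.6918.
Known gains sum to 0.253 + 0.056 + 0.115 + 0.22 = 0.644.
g_dust = 0.6918 − 0.644 = 0.05.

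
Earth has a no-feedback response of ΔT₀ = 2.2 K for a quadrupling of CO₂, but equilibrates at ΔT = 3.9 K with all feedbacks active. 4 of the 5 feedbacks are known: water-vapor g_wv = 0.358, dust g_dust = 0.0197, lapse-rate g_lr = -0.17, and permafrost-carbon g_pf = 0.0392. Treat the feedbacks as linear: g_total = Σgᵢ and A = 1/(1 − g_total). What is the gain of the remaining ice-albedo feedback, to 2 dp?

0.19

Amplification A = ΔT/ΔT₀ = 3.9/2.2 = 1.773.
Total gain g = 1 − 1/A = 1 − 1/1.773 = 0.436.
Known gains sum to 0.358 + 0.0197 − 0.17 + 0.0392 = 0.2469.
g_ice = 0.436 − 0.2469 = 0.19.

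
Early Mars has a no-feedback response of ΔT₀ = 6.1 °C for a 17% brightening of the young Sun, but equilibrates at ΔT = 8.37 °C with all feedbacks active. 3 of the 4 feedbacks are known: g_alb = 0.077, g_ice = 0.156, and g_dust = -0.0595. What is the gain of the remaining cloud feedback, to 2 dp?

Amplification A = ΔT/ΔT₀ = 8.37/6.1 = 1.372.
Total gain g = 1 − 1/A = 1 − 1/1.372 = 0.2711.
Known gains sum to 0.077 + 0.156 − 0.0595 = 0.1735.
g_cld = 0.2711 − 0.1735 = 0.10.

0.10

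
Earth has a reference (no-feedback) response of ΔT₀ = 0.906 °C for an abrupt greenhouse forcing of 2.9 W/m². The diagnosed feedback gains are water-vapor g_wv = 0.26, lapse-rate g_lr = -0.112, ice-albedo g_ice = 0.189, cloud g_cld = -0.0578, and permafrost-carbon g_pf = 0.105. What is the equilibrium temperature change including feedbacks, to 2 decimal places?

1.47 °C

Total gain g = 0.26 − 0.112 + 0.189 − 0.0578 + 0.105 = 0.3842.
Amplification A = 1/(1 − 0.3842) = 1.624.
ΔT = 0.906 × 1.624 = 1.47 °C.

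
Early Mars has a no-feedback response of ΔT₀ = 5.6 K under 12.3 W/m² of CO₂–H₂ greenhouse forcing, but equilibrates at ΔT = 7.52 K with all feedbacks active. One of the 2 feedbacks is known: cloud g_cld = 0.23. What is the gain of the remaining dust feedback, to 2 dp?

0.03

Amplification A = ΔT/ΔT₀ = 7.52/5.6 = 1.343.
Total gain g = 1 − 1/A = 1 − 1/1.343 = 0.2554.
The known gain is 0.23.
g_dust = 0.2554 − 0.23 = 0.03.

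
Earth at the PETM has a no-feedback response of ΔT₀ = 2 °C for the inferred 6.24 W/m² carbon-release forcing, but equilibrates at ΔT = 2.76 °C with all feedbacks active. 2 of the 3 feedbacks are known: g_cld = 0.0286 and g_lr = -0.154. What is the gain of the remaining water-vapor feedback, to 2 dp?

0.40

Amplification A = ΔT/ΔT₀ = 2.76/2 = 1.38.
Total gain g = 1 − 1/A = 1 − 1/1.38 = 0.2754.
Known gains sum to 0.0286 − 0.154 = -0.1254.
g_wv = 0.2754 + 0.1254 = 0.40.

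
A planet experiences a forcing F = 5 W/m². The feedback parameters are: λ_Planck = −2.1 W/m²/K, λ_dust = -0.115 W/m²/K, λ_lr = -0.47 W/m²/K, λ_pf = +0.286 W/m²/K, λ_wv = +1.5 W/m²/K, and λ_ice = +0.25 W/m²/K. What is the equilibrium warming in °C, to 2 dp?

Net feedback parameter λ = (−2.1) + (-0.115) + (-0.47) + (+0.286) + (+1.5) + (+0.25) = -0.649 W/m²/K.
ΔT = −F/λ = −5/(-0.649) = 7.70 °C.

7.70 °C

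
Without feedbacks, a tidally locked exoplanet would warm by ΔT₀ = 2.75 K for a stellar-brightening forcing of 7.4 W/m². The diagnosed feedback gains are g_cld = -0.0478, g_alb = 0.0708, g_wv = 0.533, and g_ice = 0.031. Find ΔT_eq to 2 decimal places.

Total gain g = -0.0478 + 0.0708 + 0.533 + 0.031 = 0.587.
Amplification A = 1/(1 − 0.587) = 2.421.
ΔT = 2.75 × 2.421 = 6.66 K.

6.66 K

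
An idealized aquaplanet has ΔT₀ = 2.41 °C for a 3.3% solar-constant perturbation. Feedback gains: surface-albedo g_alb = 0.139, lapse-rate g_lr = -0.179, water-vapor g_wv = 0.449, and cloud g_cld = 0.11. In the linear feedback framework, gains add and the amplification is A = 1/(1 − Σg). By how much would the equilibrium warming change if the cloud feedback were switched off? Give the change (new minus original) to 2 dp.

-0.93 °C

Original: g = 0.519, ΔT = 2.41/(1−0.519) = 5.0104 °C.
Without cloud: g' = 0.409, ΔT' = 2.41/(1−0.409) = 4.0778 °C.
Change = 4.0778 − 5.0104 = -0.93 °C.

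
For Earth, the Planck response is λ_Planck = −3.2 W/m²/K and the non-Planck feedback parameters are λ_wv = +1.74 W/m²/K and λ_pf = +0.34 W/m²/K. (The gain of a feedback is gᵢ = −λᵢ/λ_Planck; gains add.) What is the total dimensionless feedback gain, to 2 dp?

Convert to gains: g_wv = 1.74/3.2 = 0.5437; g_pf = 0.34/3.2 = 0.1062.
Total gain g = 0.6499.

0.65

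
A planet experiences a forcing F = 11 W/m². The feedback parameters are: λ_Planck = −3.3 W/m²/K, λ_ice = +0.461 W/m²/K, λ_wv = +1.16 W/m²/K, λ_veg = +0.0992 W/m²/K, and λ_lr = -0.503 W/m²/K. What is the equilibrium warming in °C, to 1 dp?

Net feedback parameter λ = (−3.3) + (+0.461) + (+1.16) + (+0.0992) + (-0.503) = -2.0828 W/m²/K.
ΔT = −F/λ = −11/(-2.0828) = 5.3 °C.

5.3 °C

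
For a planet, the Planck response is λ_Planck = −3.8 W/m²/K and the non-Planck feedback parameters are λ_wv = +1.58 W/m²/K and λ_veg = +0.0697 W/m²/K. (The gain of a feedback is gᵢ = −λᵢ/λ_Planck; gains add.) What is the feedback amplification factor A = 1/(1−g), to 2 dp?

Convert to gains: g_wv = 1.58/3.8 = 0.4158; g_veg = 0.0697/3.8 = 0.01834.
Total gain g = 0.43414.
A = 1/(1 − 0.43414) = 1.77.

1.77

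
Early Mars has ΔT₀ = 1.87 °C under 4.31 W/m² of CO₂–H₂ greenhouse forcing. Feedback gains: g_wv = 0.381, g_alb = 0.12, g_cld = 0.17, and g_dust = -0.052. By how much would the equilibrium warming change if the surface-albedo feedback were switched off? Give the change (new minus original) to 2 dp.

Original: g = 0.619, ΔT = 1.87/(1−0.619) = 4.9081 °C.
Without surface-albedo: g' = 0.499, ΔT' = 1.87/(1−0.499) = 3.7325 °C.
Change = 3.7325 − 4.9081 = -1.18 °C.

-1.18 °C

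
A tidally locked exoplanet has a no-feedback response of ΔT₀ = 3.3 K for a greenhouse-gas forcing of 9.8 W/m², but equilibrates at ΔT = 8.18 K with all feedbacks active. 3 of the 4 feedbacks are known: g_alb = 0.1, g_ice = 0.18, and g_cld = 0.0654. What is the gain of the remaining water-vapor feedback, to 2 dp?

0.25

Amplification A = ΔT/ΔT₀ = 8.18/3.3 = 2.479.
Total gain g = 1 − 1/A = 1 − 1/2.479 = 0.5966.
Known gains sum to 0.1 + 0.18 + 0.0654 = 0.3454.
g_wv = 0.5966 − 0.3454 = 0.25.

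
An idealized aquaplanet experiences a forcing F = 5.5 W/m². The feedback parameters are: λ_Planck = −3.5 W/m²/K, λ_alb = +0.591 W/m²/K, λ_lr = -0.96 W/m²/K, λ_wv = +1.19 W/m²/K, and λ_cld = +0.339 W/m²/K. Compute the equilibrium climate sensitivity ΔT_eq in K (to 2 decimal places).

Net feedback parameter λ = (−3.5) + (+0.591) + (-0.96) + (+1.19) + (+0.339) = -2.34 W/m²/K.
ΔT = −F/λ = −5.5/(-2.34) = 2.35 K.

2.35 K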